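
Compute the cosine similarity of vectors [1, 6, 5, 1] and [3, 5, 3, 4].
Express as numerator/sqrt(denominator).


dot = 52. |a|^2 = 63, |b|^2 = 59. cos = 52/sqrt(3717).

52/sqrt(3717)


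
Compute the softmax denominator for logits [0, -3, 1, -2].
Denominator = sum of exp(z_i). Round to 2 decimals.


Denom = e^0=1.0000 + e^-3=0.0498 + e^1=2.7183 + e^-2=0.1353. Sum = 3.9034, which rounds to 3.90.

3.90


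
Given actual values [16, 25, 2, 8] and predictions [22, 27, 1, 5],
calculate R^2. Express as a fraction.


Mean(y) = 51/4. SS_res = 50. SS_tot = 1195/4. R^2 = 1 - 50/(1195/4) = 199/239.

199/239


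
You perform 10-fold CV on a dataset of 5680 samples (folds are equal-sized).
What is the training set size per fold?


Each validation fold has 5680/10 = 568 samples. Training set = 5680 - 568 = 5112.

5112


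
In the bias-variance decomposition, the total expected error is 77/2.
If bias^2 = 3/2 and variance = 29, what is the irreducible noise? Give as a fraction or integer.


Total error = bias^2 + variance + irreducible noise. So irreducible noise = 77/2 - 3/2 - 29 = 8.

8


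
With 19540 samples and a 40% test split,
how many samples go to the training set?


Test set = 19540 * 40% = 7816. Training set = 19540 - 7816 = 11724.

11724


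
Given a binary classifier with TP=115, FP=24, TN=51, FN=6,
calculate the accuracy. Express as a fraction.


Accuracy = (TP + TN) / (TP + TN + FP + FN) = (115 + 51) / 196 = 83/98.

83/98


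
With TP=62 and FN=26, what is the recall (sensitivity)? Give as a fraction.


Recall = TP / (TP + FN) = 62 / 88 = 31/44.

31/44


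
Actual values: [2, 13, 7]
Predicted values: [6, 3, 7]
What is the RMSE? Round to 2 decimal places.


MSE = 38.6667. RMSE = sqrt(38.6667) = 6.22.

6.22


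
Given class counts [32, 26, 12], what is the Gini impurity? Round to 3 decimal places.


Total = 70. Proportions: 32/70, 26/70, 12/70. sum(p_i^2) = 0.3763. Gini = 1 - 0.3763 = 0.6237, which rounds to 0.624.

0.624


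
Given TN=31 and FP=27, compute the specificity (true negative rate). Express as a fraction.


Specificity = TN / (TN + FP) = 31 / 58 = 31/58.

31/58


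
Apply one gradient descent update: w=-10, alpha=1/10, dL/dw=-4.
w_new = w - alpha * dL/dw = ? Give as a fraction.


w_new = -10 - 1/10 * -4 = -10 - -2/5 = -48/5.

-48/5


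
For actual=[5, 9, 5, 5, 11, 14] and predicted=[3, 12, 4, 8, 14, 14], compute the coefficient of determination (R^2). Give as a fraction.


Mean(y) = 49/6. SS_res = 32. SS_tot = 437/6. R^2 = 1 - 32/(437/6) = 245/437.

245/437


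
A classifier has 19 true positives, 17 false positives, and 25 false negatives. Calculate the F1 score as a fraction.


Precision = 19/36 = 19/36. Recall = 19/44 = 19/44. F1 = 2*P*R/(P+R) = 19/40.

19/40


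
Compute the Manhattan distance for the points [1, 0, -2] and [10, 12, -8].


d = sum of absolute differences: |1-10|=9 + |0-12|=12 + |-2--8|=6 = 27.

27


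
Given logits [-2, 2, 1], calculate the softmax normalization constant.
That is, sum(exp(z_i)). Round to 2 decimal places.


Denom = e^-2=0.1353 + e^2=7.3891 + e^1=2.7183. Sum = 10.2427, which rounds to 10.24.

10.24


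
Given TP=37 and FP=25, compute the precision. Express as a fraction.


Precision = TP / (TP + FP) = 37 / 62 = 37/62.

37/62


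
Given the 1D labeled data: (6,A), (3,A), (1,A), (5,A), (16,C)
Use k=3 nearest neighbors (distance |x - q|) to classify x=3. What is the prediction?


Distances: |6-3|=3, |3-3|=0, |1-3|=2, |5-3|=2, |16-3|=13. 3 nearest: (3,A), (1,A), (5,A). Counts: {'A': 3}. Majority class: A.

A


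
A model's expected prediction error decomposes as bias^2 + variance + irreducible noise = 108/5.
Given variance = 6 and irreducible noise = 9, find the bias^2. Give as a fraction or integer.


Total error = bias^2 + variance + irreducible noise. So bias^2 = 108/5 - 6 - 9 = 33/5.

33/5


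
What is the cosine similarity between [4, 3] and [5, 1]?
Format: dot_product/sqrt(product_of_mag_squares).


dot = 23. |a|^2 = 25, |b|^2 = 26. cos = 23/sqrt(650).

23/sqrt(650)


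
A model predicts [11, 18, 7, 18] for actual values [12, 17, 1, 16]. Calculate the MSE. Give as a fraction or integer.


MSE = (1/4) * ((12-11)^2=1 + (17-18)^2=1 + (1-7)^2=36 + (16-18)^2=4). Sum = 42. MSE = 21/2.

21/2


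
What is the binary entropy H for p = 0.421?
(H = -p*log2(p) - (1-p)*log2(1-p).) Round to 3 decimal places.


H = -0.421*log2(0.421) - 0.579*log2(0.579) = 0.982.

0.982


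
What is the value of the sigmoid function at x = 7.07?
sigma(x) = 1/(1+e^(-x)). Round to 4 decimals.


sigma(7.07) = 1/(1+e^(-7.07)) = 1/(1+0.000850) = 1/1.000850 = 0.9992.

0.9992


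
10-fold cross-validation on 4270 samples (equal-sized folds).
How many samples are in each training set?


Each validation fold has 4270/10 = 427 samples. Training set = 4270 - 427 = 3843.

3843


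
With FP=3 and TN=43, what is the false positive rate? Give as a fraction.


FPR = FP / (FP + TN) = 3 / 46 = 3/46.

3/46


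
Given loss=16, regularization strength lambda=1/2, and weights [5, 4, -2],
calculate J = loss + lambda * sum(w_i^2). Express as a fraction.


L2 sq norm = sum(w^2) = 45. J = 16 + 1/2 * 45 = 77/2.

77/2


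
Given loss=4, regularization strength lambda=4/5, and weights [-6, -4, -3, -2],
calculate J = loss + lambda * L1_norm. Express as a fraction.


L1 norm = sum(|w|) = 15. J = 4 + 4/5 * 15 = 16.

16


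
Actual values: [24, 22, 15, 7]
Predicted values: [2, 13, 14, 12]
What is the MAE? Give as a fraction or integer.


MAE = (1/4) * (|24-2|=22 + |22-13|=9 + |15-14|=1 + |7-12|=5). Sum = 37. MAE = 37/4.

37/4


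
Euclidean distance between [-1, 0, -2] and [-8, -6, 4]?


d = sqrt(sum of squared differences). (-1--8)^2=49, (0--6)^2=36, (-2-4)^2=36. Sum = 121.

11


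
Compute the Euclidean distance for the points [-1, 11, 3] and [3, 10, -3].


d = sqrt(sum of squared differences). (-1-3)^2=16, (11-10)^2=1, (3--3)^2=36. Sum = 53.

sqrt(53)


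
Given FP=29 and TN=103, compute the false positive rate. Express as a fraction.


FPR = FP / (FP + TN) = 29 / 132 = 29/132.

29/132


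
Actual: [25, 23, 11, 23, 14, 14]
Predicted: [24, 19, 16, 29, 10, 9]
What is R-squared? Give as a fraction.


Mean(y) = 55/3. SS_res = 119. SS_tot = 538/3. R^2 = 1 - 119/(538/3) = 181/538.

181/538


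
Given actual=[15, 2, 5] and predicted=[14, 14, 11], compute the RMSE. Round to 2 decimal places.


MSE = 60.3333. RMSE = sqrt(60.3333) = 7.77.

7.77


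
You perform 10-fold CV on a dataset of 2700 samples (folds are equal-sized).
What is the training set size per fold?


Each validation fold has 2700/10 = 270 samples. Training set = 2700 - 270 = 2430.

2430


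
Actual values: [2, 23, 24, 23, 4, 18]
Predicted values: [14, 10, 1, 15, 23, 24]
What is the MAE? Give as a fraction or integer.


MAE = (1/6) * (|2-14|=12 + |23-10|=13 + |24-1|=23 + |23-15|=8 + |4-23|=19 + |18-24|=6). Sum = 81. MAE = 27/2.

27/2


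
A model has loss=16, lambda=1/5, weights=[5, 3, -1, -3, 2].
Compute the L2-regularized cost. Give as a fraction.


L2 sq norm = sum(w^2) = 48. J = 16 + 1/5 * 48 = 128/5.

128/5


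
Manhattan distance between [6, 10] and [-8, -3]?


d = sum of absolute differences: |6--8|=14 + |10--3|=13 = 27.

27


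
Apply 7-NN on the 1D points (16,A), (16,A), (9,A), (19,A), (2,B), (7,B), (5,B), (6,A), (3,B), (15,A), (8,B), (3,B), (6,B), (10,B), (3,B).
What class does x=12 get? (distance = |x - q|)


Distances: |16-12|=4, |16-12|=4, |9-12|=3, |19-12|=7, |2-12|=10, |7-12|=5, |5-12|=7, |6-12|=6, |3-12|=9, |15-12|=3, |8-12|=4, |3-12|=9, |6-12|=6, |10-12|=2, |3-12|=9. 7 nearest: (10,B), (9,A), (15,A), (16,A), (16,A), (8,B), (7,B). Counts: {'B': 3, 'A': 4}. Majority class: A.

A


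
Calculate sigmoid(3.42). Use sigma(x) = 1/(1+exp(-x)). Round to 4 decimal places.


sigma(3.42) = 1/(1+e^(-3.42)) = 1/(1+0.032712) = 1/1.032712 = 0.9683.

0.9683


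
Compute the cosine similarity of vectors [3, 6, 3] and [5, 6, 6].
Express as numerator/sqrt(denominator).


dot = 69. |a|^2 = 54, |b|^2 = 97. cos = 69/sqrt(5238).

69/sqrt(5238)


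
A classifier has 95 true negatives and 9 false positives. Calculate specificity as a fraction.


Specificity = TN / (TN + FP) = 95 / 104 = 95/104.

95/104


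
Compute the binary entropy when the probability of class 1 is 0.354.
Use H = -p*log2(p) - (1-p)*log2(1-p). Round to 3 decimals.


H = -0.354*log2(0.354) - 0.646*log2(0.646) = 0.938.

0.938


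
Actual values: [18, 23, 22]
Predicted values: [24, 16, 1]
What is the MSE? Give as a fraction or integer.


MSE = (1/3) * ((18-24)^2=36 + (23-16)^2=49 + (22-1)^2=441). Sum = 526. MSE = 526/3.

526/3


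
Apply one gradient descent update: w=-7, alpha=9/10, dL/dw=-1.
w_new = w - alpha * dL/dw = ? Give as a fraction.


w_new = -7 - 9/10 * -1 = -7 - -9/10 = -61/10.

-61/10


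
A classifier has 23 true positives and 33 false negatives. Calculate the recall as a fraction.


Recall = TP / (TP + FN) = 23 / 56 = 23/56.

23/56


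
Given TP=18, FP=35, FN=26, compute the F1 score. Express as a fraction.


Precision = 18/53 = 18/53. Recall = 18/44 = 9/22. F1 = 2*P*R/(P+R) = 36/97.

36/97


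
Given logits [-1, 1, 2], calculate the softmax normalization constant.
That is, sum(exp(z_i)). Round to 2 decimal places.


Denom = e^-1=0.3679 + e^1=2.7183 + e^2=7.3891. Sum = 10.4753, which rounds to 10.48.

10.48


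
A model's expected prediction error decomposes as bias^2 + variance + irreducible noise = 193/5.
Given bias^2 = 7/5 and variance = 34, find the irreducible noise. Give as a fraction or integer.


Total error = bias^2 + variance + irreducible noise. So irreducible noise = 193/5 - 7/5 - 34 = 16/5.

16/5


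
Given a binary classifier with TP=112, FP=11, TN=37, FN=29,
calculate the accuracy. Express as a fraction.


Accuracy = (TP + TN) / (TP + TN + FP + FN) = (112 + 37) / 189 = 149/189.

149/189


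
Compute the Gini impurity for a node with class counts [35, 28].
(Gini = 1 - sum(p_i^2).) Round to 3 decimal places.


Total = 63. Proportions: 35/63, 28/63. sum(p_i^2) = 0.5062. Gini = 1 - 0.5062 = 0.4938, which rounds to 0.494.

0.494


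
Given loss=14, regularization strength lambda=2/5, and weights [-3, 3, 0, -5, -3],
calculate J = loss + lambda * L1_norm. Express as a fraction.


L1 norm = sum(|w|) = 14. J = 14 + 2/5 * 14 = 98/5.

98/5


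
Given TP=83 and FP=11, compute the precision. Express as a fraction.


Precision = TP / (TP + FP) = 83 / 94 = 83/94.

83/94


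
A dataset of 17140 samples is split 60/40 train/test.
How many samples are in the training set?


Test set = 17140 * 40% = 6856. Training set = 17140 - 6856 = 10284.

10284


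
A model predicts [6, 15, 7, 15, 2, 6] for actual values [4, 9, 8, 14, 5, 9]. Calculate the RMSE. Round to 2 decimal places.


MSE = 10.0000. RMSE = sqrt(10.0000) = 3.16.

3.16


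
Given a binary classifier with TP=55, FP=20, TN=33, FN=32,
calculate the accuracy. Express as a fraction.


Accuracy = (TP + TN) / (TP + TN + FP + FN) = (55 + 33) / 140 = 22/35.

22/35


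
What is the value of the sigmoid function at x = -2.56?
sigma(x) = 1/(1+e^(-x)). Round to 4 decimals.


sigma(-2.56) = 1/(1+e^(2.56)) = 1/(1+12.935817) = 1/13.935817 = 0.0718.

0.0718


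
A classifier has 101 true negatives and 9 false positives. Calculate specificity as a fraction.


Specificity = TN / (TN + FP) = 101 / 110 = 101/110.

101/110


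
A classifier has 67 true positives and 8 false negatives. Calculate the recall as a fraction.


Recall = TP / (TP + FN) = 67 / 75 = 67/75.

67/75


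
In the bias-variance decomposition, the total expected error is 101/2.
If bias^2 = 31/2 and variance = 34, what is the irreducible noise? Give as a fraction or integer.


Total error = bias^2 + variance + irreducible noise. So irreducible noise = 101/2 - 31/2 - 34 = 1.

1


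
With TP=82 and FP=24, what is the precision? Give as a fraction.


Precision = TP / (TP + FP) = 82 / 106 = 41/53.

41/53


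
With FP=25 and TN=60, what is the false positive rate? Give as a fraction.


FPR = FP / (FP + TN) = 25 / 85 = 5/17.

5/17


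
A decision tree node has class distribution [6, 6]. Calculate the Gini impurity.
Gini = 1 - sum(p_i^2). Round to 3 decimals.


Total = 12. Proportions: 6/12, 6/12. sum(p_i^2) = 0.5000. Gini = 1 - 0.5000 = 0.5000, which rounds to 0.500.

0.500


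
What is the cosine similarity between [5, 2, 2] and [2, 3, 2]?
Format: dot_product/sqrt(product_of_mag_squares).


dot = 20. |a|^2 = 33, |b|^2 = 17. cos = 20/sqrt(561).

20/sqrt(561)


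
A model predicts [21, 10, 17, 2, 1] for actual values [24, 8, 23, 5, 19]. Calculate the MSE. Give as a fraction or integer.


MSE = (1/5) * ((24-21)^2=9 + (8-10)^2=4 + (23-17)^2=36 + (5-2)^2=9 + (19-1)^2=324). Sum = 382. MSE = 382/5.

382/5


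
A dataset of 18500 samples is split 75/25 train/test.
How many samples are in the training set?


Test set = 18500 * 25% = 4625. Training set = 18500 - 4625 = 13875.

13875


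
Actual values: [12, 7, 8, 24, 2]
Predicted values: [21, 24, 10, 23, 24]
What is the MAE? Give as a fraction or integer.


MAE = (1/5) * (|12-21|=9 + |7-24|=17 + |8-10|=2 + |24-23|=1 + |2-24|=22). Sum = 51. MAE = 51/5.

51/5


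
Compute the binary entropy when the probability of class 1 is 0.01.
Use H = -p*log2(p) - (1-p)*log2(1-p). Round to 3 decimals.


H = -0.01*log2(0.01) - 0.99*log2(0.99) = 0.081.

0.081


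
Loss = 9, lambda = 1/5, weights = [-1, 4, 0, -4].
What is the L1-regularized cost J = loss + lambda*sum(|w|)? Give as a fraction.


L1 norm = sum(|w|) = 9. J = 9 + 1/5 * 9 = 54/5.

54/5


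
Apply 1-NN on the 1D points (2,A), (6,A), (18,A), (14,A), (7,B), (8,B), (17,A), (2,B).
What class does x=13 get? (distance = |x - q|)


Distances: |2-13|=11, |6-13|=7, |18-13|=5, |14-13|=1, |7-13|=6, |8-13|=5, |17-13|=4, |2-13|=11. 1 nearest: (14,A). Counts: {'A': 1}. Majority class: A.

A


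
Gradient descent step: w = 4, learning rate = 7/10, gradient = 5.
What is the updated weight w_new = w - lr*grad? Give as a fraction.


w_new = 4 - 7/10 * 5 = 4 - 7/2 = 1/2.

1/2


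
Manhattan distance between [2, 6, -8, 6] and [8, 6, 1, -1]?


d = sum of absolute differences: |2-8|=6 + |6-6|=0 + |-8-1|=9 + |6--1|=7 = 22.

22


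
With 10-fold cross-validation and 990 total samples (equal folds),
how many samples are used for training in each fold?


Each validation fold has 990/10 = 99 samples. Training set = 990 - 99 = 891.

891


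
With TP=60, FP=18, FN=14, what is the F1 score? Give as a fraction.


Precision = 60/78 = 10/13. Recall = 60/74 = 30/37. F1 = 2*P*R/(P+R) = 15/19.

15/19


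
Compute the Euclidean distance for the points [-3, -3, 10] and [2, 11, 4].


d = sqrt(sum of squared differences). (-3-2)^2=25, (-3-11)^2=196, (10-4)^2=36. Sum = 257.

sqrt(257)


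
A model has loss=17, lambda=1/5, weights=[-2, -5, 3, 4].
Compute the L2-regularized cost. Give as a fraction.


L2 sq norm = sum(w^2) = 54. J = 17 + 1/5 * 54 = 139/5.

139/5


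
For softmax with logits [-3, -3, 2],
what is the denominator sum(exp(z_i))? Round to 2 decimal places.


Denom = e^-3=0.0498 + e^-3=0.0498 + e^2=7.3891. Sum = 7.4887, which rounds to 7.49.

7.49


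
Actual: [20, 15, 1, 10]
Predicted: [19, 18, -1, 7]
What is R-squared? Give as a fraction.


Mean(y) = 23/2. SS_res = 23. SS_tot = 197. R^2 = 1 - 23/(197) = 174/197.

174/197


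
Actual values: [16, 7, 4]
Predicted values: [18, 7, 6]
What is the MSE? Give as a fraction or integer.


MSE = (1/3) * ((16-18)^2=4 + (7-7)^2=0 + (4-6)^2=4). Sum = 8. MSE = 8/3.

8/3


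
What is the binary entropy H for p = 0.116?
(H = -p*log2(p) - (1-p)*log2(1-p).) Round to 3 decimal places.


H = -0.116*log2(0.116) - 0.884*log2(0.884) = 0.518.

0.518


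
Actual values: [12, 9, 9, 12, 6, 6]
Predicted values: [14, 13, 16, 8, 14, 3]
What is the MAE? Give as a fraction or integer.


MAE = (1/6) * (|12-14|=2 + |9-13|=4 + |9-16|=7 + |12-8|=4 + |6-14|=8 + |6-3|=3). Sum = 28. MAE = 14/3.

14/3


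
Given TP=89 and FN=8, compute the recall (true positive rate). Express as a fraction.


Recall = TP / (TP + FN) = 89 / 97 = 89/97.

89/97


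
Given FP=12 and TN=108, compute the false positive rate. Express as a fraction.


FPR = FP / (FP + TN) = 12 / 120 = 1/10.

1/10


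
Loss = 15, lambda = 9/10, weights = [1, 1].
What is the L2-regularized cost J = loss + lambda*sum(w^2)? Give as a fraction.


L2 sq norm = sum(w^2) = 2. J = 15 + 9/10 * 2 = 84/5.

84/5


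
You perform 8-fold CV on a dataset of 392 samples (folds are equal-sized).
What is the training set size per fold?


Each validation fold has 392/8 = 49 samples. Training set = 392 - 49 = 343.

343


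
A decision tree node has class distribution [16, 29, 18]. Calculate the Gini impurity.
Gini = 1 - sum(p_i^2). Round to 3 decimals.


Total = 63. Proportions: 16/63, 29/63, 18/63. sum(p_i^2) = 0.3580. Gini = 1 - 0.3580 = 0.6420, which rounds to 0.642.

0.642


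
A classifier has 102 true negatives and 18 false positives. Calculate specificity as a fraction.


Specificity = TN / (TN + FP) = 102 / 120 = 17/20.

17/20


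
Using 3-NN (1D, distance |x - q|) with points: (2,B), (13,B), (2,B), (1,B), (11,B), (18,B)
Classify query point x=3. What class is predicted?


Distances: |2-3|=1, |13-3|=10, |2-3|=1, |1-3|=2, |11-3|=8, |18-3|=15. 3 nearest: (2,B), (2,B), (1,B). Counts: {'B': 3}. Majority class: B.

B


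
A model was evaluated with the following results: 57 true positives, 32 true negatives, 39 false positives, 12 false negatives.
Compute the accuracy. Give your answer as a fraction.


Accuracy = (TP + TN) / (TP + TN + FP + FN) = (57 + 32) / 140 = 89/140.

89/140


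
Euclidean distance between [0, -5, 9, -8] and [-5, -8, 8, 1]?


d = sqrt(sum of squared differences). (0--5)^2=25, (-5--8)^2=9, (9-8)^2=1, (-8-1)^2=81. Sum = 116.

sqrt(116)


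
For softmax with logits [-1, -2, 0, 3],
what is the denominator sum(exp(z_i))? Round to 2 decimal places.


Denom = e^-1=0.3679 + e^-2=0.1353 + e^0=1.0000 + e^3=20.0855. Sum = 21.5887, which rounds to 21.59.

21.59


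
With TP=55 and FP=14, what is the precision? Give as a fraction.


Precision = TP / (TP + FP) = 55 / 69 = 55/69.

55/69


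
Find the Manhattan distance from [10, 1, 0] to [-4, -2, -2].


d = sum of absolute differences: |10--4|=14 + |1--2|=3 + |0--2|=2 = 19.

19


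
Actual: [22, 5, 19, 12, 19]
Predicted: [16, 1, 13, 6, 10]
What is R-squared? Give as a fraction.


Mean(y) = 77/5. SS_res = 205. SS_tot = 946/5. R^2 = 1 - 205/(946/5) = -79/946.

-79/946


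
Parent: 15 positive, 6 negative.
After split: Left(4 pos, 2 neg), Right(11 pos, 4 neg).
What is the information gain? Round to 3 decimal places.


H(parent) = 0.8631. H(left) = 0.9183, H(right) = 0.8366. Weighted = (6/21)*0.9183 + (15/21)*0.8366 = 0.8599. IG = 0.8631 - 0.8599 = 0.0032, which rounds to 0.003.

0.003


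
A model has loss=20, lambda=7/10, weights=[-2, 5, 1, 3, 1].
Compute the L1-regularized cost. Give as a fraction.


L1 norm = sum(|w|) = 12. J = 20 + 7/10 * 12 = 142/5.

142/5


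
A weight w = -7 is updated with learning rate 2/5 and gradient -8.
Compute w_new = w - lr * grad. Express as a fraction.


w_new = -7 - 2/5 * -8 = -7 - -16/5 = -19/5.

-19/5


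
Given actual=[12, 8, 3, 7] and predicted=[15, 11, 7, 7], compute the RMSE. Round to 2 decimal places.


MSE = 8.5000. RMSE = sqrt(8.5000) = 2.92.

2.92


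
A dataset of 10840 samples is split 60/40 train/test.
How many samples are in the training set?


Test set = 10840 * 40% = 4336. Training set = 10840 - 4336 = 6504.

6504


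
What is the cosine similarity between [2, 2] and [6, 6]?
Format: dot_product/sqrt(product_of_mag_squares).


dot = 24. |a|^2 = 8, |b|^2 = 72. cos = 24/sqrt(576).

24/sqrt(576)


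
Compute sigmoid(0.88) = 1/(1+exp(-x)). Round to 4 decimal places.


sigma(0.88) = 1/(1+e^(-0.88)) = 1/(1+0.414783) = 1/1.414783 = 0.7068.

0.7068


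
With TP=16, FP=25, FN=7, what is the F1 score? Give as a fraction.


Precision = 16/41 = 16/41. Recall = 16/23 = 16/23. F1 = 2*P*R/(P+R) = 1/2.

1/2


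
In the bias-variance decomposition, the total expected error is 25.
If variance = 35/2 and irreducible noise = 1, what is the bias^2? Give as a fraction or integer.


Total error = bias^2 + variance + irreducible noise. So bias^2 = 25 - 35/2 - 1 = 13/2.

13/2


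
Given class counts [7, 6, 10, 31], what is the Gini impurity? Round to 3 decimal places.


Total = 54. Proportions: 7/54, 6/54, 10/54, 31/54. sum(p_i^2) = 0.3930. Gini = 1 - 0.3930 = 0.6070, which rounds to 0.607.

0.607


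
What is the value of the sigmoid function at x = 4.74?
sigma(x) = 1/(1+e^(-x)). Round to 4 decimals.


sigma(4.74) = 1/(1+e^(-4.74)) = 1/(1+0.008739) = 1/1.008739 = 0.9913.

0.9913


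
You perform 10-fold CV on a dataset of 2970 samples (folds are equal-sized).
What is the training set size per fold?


Each validation fold has 2970/10 = 297 samples. Training set = 2970 - 297 = 2673.

2673


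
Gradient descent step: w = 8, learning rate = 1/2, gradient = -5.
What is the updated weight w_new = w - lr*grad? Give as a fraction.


w_new = 8 - 1/2 * -5 = 8 - -5/2 = 21/2.

21/2


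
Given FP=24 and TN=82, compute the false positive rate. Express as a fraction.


FPR = FP / (FP + TN) = 24 / 106 = 12/53.

12/53


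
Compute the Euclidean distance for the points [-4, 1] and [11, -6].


d = sqrt(sum of squared differences). (-4-11)^2=225, (1--6)^2=49. Sum = 274.

sqrt(274)


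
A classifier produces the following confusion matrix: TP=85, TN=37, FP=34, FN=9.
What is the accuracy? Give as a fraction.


Accuracy = (TP + TN) / (TP + TN + FP + FN) = (85 + 37) / 165 = 122/165.

122/165


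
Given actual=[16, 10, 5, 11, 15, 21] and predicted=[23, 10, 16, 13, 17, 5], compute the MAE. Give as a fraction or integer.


MAE = (1/6) * (|16-23|=7 + |10-10|=0 + |5-16|=11 + |11-13|=2 + |15-17|=2 + |21-5|=16). Sum = 38. MAE = 19/3.

19/3


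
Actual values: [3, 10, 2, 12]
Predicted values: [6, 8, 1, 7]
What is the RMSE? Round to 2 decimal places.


MSE = 9.7500. RMSE = sqrt(9.7500) = 3.12.

3.12


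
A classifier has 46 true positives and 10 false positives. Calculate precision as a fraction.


Precision = TP / (TP + FP) = 46 / 56 = 23/28.

23/28


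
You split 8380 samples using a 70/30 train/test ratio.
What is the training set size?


Test set = 8380 * 30% = 2514. Training set = 8380 - 2514 = 5866.

5866


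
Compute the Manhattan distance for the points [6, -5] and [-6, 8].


d = sum of absolute differences: |6--6|=12 + |-5-8|=13 = 25.

25


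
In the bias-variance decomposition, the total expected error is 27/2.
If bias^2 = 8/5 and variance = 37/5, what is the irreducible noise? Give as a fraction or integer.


Total error = bias^2 + variance + irreducible noise. So irreducible noise = 27/2 - 8/5 - 37/5 = 9/2.

9/2


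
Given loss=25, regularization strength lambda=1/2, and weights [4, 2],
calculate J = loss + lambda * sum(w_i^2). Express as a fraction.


L2 sq norm = sum(w^2) = 20. J = 25 + 1/2 * 20 = 35.

35


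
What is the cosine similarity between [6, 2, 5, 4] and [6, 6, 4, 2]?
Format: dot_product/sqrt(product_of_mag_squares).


dot = 76. |a|^2 = 81, |b|^2 = 92. cos = 76/sqrt(7452).

76/sqrt(7452)


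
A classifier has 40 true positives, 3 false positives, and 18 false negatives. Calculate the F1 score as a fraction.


Precision = 40/43 = 40/43. Recall = 40/58 = 20/29. F1 = 2*P*R/(P+R) = 80/101.

80/101


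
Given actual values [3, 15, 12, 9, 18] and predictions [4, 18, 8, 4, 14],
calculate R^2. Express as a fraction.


Mean(y) = 57/5. SS_res = 67. SS_tot = 666/5. R^2 = 1 - 67/(666/5) = 331/666.

331/666


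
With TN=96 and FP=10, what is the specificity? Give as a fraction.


Specificity = TN / (TN + FP) = 96 / 106 = 48/53.

48/53


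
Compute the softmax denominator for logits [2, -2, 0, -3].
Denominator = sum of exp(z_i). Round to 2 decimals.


Denom = e^2=7.3891 + e^-2=0.1353 + e^0=1.0000 + e^-3=0.0498. Sum = 8.5742, which rounds to 8.57.

8.57


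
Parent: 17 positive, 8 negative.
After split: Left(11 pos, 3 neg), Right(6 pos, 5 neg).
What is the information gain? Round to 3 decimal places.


H(parent) = 0.9044. H(left) = 0.7496, H(right) = 0.9940. Weighted = (14/25)*0.7496 + (11/25)*0.9940 = 0.8571. IG = 0.9044 - 0.8571 = 0.0473, which rounds to 0.047.

0.047


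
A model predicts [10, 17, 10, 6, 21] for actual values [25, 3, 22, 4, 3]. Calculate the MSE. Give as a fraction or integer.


MSE = (1/5) * ((25-10)^2=225 + (3-17)^2=196 + (22-10)^2=144 + (4-6)^2=4 + (3-21)^2=324). Sum = 893. MSE = 893/5.

893/5


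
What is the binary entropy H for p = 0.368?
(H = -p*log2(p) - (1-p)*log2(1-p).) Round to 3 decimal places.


H = -0.368*log2(0.368) - 0.632*log2(0.632) = 0.949.

0.949


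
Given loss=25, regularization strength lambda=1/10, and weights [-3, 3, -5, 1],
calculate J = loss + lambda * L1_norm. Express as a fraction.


L1 norm = sum(|w|) = 12. J = 25 + 1/10 * 12 = 131/5.

131/5


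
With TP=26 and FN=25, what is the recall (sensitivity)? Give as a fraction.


Recall = TP / (TP + FN) = 26 / 51 = 26/51.

26/51


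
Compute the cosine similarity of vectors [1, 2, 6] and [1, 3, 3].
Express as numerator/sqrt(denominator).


dot = 25. |a|^2 = 41, |b|^2 = 19. cos = 25/sqrt(779).

25/sqrt(779)


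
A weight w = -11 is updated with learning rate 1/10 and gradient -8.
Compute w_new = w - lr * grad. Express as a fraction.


w_new = -11 - 1/10 * -8 = -11 - -4/5 = -51/5.

-51/5


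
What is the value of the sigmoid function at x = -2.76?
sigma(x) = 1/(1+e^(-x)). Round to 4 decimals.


sigma(-2.76) = 1/(1+e^(2.76)) = 1/(1+15.799843) = 1/16.799843 = 0.0595.

0.0595


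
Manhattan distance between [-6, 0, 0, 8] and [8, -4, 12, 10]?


d = sum of absolute differences: |-6-8|=14 + |0--4|=4 + |0-12|=12 + |8-10|=2 = 32.

32


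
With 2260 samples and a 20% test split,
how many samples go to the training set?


Test set = 2260 * 20% = 452. Training set = 2260 - 452 = 1808.

1808


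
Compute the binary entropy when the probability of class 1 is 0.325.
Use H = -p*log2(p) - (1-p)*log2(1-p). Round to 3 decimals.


H = -0.325*log2(0.325) - 0.675*log2(0.675) = 0.910.

0.910


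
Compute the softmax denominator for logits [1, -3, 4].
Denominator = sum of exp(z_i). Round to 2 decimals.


Denom = e^1=2.7183 + e^-3=0.0498 + e^4=54.5982. Sum = 57.3663, which rounds to 57.37.

57.37


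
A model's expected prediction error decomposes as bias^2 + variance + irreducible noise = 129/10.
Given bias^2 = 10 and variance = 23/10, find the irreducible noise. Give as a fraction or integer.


Total error = bias^2 + variance + irreducible noise. So irreducible noise = 129/10 - 10 - 23/10 = 3/5.

3/5


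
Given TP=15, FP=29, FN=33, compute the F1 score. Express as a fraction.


Precision = 15/44 = 15/44. Recall = 15/48 = 5/16. F1 = 2*P*R/(P+R) = 15/46.

15/46


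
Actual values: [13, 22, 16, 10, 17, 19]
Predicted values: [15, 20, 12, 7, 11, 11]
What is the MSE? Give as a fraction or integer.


MSE = (1/6) * ((13-15)^2=4 + (22-20)^2=4 + (16-12)^2=16 + (10-7)^2=9 + (17-11)^2=36 + (19-11)^2=64). Sum = 133. MSE = 133/6.

133/6


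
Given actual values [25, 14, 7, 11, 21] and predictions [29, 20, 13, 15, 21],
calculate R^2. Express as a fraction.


Mean(y) = 78/5. SS_res = 104. SS_tot = 1076/5. R^2 = 1 - 104/(1076/5) = 139/269.

139/269


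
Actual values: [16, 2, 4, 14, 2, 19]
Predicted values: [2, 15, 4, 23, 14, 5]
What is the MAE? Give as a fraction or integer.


MAE = (1/6) * (|16-2|=14 + |2-15|=13 + |4-4|=0 + |14-23|=9 + |2-14|=12 + |19-5|=14). Sum = 62. MAE = 31/3.

31/3


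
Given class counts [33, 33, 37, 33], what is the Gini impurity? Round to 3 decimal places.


Total = 136. Proportions: 33/136, 33/136, 37/136, 33/136. sum(p_i^2) = 0.2506. Gini = 1 - 0.2506 = 0.7494, which rounds to 0.749.

0.749


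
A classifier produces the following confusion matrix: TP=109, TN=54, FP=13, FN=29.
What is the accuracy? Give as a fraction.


Accuracy = (TP + TN) / (TP + TN + FP + FN) = (109 + 54) / 205 = 163/205.

163/205


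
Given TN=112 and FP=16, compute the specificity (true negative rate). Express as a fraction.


Specificity = TN / (TN + FP) = 112 / 128 = 7/8.

7/8


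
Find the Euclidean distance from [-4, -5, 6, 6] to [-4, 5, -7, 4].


d = sqrt(sum of squared differences). (-4--4)^2=0, (-5-5)^2=100, (6--7)^2=169, (6-4)^2=4. Sum = 273.

sqrt(273)


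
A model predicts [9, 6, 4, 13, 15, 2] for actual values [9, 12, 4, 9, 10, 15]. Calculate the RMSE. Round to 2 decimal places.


MSE = 41.0000. RMSE = sqrt(41.0000) = 6.40.

6.40


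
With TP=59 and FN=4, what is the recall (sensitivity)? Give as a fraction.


Recall = TP / (TP + FN) = 59 / 63 = 59/63.

59/63


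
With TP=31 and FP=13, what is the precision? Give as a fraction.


Precision = TP / (TP + FP) = 31 / 44 = 31/44.

31/44


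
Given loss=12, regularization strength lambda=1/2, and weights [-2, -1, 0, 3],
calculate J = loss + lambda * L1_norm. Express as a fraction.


L1 norm = sum(|w|) = 6. J = 12 + 1/2 * 6 = 15.

15


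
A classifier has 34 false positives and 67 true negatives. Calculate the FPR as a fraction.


FPR = FP / (FP + TN) = 34 / 101 = 34/101.

34/101


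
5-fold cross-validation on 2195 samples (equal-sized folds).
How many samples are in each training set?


Each validation fold has 2195/5 = 439 samples. Training set = 2195 - 439 = 1756.

1756


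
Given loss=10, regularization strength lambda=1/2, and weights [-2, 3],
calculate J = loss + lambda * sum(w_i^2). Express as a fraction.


L2 sq norm = sum(w^2) = 13. J = 10 + 1/2 * 13 = 33/2.

33/2


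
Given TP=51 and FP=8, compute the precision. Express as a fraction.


Precision = TP / (TP + FP) = 51 / 59 = 51/59.

51/59


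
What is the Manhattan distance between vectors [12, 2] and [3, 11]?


d = sum of absolute differences: |12-3|=9 + |2-11|=9 = 18.

18


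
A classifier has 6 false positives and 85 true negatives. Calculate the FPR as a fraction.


FPR = FP / (FP + TN) = 6 / 91 = 6/91.

6/91


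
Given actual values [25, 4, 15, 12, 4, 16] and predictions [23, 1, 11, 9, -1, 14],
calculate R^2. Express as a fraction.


Mean(y) = 38/3. SS_res = 67. SS_tot = 958/3. R^2 = 1 - 67/(958/3) = 757/958.

757/958


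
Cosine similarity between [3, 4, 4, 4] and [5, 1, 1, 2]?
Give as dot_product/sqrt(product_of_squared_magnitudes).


dot = 31. |a|^2 = 57, |b|^2 = 31. cos = 31/sqrt(1767).

31/sqrt(1767)


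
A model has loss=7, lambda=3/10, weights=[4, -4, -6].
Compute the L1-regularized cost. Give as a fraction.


L1 norm = sum(|w|) = 14. J = 7 + 3/10 * 14 = 56/5.

56/5


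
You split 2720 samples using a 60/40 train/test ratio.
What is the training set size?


Test set = 2720 * 40% = 1088. Training set = 2720 - 1088 = 1632.

1632


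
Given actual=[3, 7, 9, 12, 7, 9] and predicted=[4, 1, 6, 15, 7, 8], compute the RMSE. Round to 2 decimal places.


MSE = 9.3333. RMSE = sqrt(9.3333) = 3.06.

3.06


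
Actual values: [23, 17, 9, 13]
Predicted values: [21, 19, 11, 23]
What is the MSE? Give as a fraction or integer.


MSE = (1/4) * ((23-21)^2=4 + (17-19)^2=4 + (9-11)^2=4 + (13-23)^2=100). Sum = 112. MSE = 28.

28


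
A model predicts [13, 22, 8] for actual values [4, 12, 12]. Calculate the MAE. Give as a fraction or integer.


MAE = (1/3) * (|4-13|=9 + |12-22|=10 + |12-8|=4). Sum = 23. MAE = 23/3.

23/3


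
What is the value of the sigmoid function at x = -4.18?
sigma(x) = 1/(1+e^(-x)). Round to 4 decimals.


sigma(-4.18) = 1/(1+e^(4.18)) = 1/(1+65.365853) = 1/66.365853 = 0.0151.

0.0151


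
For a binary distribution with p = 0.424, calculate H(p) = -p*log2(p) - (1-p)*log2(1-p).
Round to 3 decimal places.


H = -0.424*log2(0.424) - 0.576*log2(0.576) = 0.983.

0.983


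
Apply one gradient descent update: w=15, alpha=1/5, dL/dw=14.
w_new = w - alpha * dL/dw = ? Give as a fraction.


w_new = 15 - 1/5 * 14 = 15 - 14/5 = 61/5.

61/5


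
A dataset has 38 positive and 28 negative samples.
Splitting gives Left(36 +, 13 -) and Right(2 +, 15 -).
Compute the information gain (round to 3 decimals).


H(parent) = 0.9834. H(left) = 0.8346, H(right) = 0.5226. Weighted = (49/66)*0.8346 + (17/66)*0.5226 = 0.7542. IG = 0.9834 - 0.7542 = 0.2292, which rounds to 0.229.

0.229


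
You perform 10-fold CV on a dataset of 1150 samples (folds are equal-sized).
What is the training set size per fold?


Each validation fold has 1150/10 = 115 samples. Training set = 1150 - 115 = 1035.

1035


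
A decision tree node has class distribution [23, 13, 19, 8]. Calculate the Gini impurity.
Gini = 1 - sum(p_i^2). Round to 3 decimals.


Total = 63. Proportions: 23/63, 13/63, 19/63, 8/63. sum(p_i^2) = 0.2829. Gini = 1 - 0.2829 = 0.7171, which rounds to 0.717.

0.717


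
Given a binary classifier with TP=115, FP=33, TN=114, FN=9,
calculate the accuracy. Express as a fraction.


Accuracy = (TP + TN) / (TP + TN + FP + FN) = (115 + 114) / 271 = 229/271.

229/271


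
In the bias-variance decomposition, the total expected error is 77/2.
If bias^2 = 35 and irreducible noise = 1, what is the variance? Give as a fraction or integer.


Total error = bias^2 + variance + irreducible noise. So variance = 77/2 - 35 - 1 = 5/2.

5/2


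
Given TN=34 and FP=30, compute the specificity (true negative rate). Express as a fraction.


Specificity = TN / (TN + FP) = 34 / 64 = 17/32.

17/32


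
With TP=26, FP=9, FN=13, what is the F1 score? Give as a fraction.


Precision = 26/35 = 26/35. Recall = 26/39 = 2/3. F1 = 2*P*R/(P+R) = 26/37.

26/37


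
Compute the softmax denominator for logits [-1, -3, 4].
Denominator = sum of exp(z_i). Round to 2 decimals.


Denom = e^-1=0.3679 + e^-3=0.0498 + e^4=54.5982. Sum = 55.0159, which rounds to 55.02.

55.02


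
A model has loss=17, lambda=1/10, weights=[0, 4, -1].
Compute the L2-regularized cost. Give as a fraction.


L2 sq norm = sum(w^2) = 17. J = 17 + 1/10 * 17 = 187/10.

187/10


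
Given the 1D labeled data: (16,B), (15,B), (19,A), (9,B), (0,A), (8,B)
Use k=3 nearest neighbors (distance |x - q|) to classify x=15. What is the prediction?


Distances: |16-15|=1, |15-15|=0, |19-15|=4, |9-15|=6, |0-15|=15, |8-15|=7. 3 nearest: (15,B), (16,B), (19,A). Counts: {'B': 2, 'A': 1}. Majority class: B.

B


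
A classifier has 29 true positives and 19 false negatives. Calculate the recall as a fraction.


Recall = TP / (TP + FN) = 29 / 48 = 29/48.

29/48


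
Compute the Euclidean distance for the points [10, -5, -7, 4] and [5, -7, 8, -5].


d = sqrt(sum of squared differences). (10-5)^2=25, (-5--7)^2=4, (-7-8)^2=225, (4--5)^2=81. Sum = 335.

sqrt(335)


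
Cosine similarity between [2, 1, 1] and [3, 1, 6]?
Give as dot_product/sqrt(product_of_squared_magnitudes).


dot = 13. |a|^2 = 6, |b|^2 = 46. cos = 13/sqrt(276).

13/sqrt(276)


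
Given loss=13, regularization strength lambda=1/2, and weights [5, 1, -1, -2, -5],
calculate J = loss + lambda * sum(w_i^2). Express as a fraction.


L2 sq norm = sum(w^2) = 56. J = 13 + 1/2 * 56 = 41.

41


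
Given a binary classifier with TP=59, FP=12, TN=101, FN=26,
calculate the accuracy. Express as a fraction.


Accuracy = (TP + TN) / (TP + TN + FP + FN) = (59 + 101) / 198 = 80/99.

80/99


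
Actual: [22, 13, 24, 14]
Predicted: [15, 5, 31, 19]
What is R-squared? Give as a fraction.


Mean(y) = 73/4. SS_res = 187. SS_tot = 371/4. R^2 = 1 - 187/(371/4) = -377/371.

-377/371


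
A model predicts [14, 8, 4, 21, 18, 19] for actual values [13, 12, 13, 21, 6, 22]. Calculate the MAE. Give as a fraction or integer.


MAE = (1/6) * (|13-14|=1 + |12-8|=4 + |13-4|=9 + |21-21|=0 + |6-18|=12 + |22-19|=3). Sum = 29. MAE = 29/6.

29/6


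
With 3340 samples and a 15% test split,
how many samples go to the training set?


Test set = 3340 * 15% = 501. Training set = 3340 - 501 = 2839.

2839


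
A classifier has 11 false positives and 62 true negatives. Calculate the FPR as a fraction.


FPR = FP / (FP + TN) = 11 / 73 = 11/73.

11/73


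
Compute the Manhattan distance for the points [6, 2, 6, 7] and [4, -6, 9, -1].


d = sum of absolute differences: |6-4|=2 + |2--6|=8 + |6-9|=3 + |7--1|=8 = 21.

21


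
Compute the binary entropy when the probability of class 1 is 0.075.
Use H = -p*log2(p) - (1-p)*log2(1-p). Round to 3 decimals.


H = -0.075*log2(0.075) - 0.925*log2(0.925) = 0.384.

0.384


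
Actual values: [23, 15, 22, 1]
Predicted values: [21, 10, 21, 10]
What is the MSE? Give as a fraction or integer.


MSE = (1/4) * ((23-21)^2=4 + (15-10)^2=25 + (22-21)^2=1 + (1-10)^2=81). Sum = 111. MSE = 111/4.

111/4


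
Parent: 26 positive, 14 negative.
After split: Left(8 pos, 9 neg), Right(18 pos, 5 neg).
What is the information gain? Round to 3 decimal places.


H(parent) = 0.9341. H(left) = 0.9975, H(right) = 0.7554. Weighted = (17/40)*0.9975 + (23/40)*0.7554 = 0.8583. IG = 0.9341 - 0.8583 = 0.0758, which rounds to 0.076.

0.076


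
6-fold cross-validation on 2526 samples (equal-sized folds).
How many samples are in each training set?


Each validation fold has 2526/6 = 421 samples. Training set = 2526 - 421 = 2105.

2105


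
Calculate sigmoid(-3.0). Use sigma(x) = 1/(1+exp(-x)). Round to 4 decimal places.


sigma(-3.0) = 1/(1+e^(3.0)) = 1/(1+20.085537) = 1/21.085537 = 0.0474.

0.0474


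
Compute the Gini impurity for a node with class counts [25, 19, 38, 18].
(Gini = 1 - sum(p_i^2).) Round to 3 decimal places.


Total = 100. Proportions: 25/100, 19/100, 38/100, 18/100. sum(p_i^2) = 0.2754. Gini = 1 - 0.2754 = 0.7246, which rounds to 0.725.

0.725


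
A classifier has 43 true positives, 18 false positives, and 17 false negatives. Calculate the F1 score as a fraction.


Precision = 43/61 = 43/61. Recall = 43/60 = 43/60. F1 = 2*P*R/(P+R) = 86/121.

86/121


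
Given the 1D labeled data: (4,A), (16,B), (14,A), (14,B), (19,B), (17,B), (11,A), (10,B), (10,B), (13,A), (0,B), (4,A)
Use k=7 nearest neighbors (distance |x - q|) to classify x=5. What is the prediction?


Distances: |4-5|=1, |16-5|=11, |14-5|=9, |14-5|=9, |19-5|=14, |17-5|=12, |11-5|=6, |10-5|=5, |10-5|=5, |13-5|=8, |0-5|=5, |4-5|=1. 7 nearest: (4,A), (4,A), (10,B), (10,B), (0,B), (11,A), (13,A). Counts: {'A': 4, 'B': 3}. Majority class: A.

A


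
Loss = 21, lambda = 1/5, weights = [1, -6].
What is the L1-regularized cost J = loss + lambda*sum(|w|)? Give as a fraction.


L1 norm = sum(|w|) = 7. J = 21 + 1/5 * 7 = 112/5.

112/5


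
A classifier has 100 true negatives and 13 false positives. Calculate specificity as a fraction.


Specificity = TN / (TN + FP) = 100 / 113 = 100/113.

100/113


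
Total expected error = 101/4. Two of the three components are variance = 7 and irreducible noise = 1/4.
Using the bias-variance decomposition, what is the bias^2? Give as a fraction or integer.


Total error = bias^2 + variance + irreducible noise. So bias^2 = 101/4 - 7 - 1/4 = 18.

18


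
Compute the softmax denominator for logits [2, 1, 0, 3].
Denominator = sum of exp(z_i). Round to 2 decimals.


Denom = e^2=7.3891 + e^1=2.7183 + e^0=1.0000 + e^3=20.0855. Sum = 31.1929, which rounds to 31.19.

31.19
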